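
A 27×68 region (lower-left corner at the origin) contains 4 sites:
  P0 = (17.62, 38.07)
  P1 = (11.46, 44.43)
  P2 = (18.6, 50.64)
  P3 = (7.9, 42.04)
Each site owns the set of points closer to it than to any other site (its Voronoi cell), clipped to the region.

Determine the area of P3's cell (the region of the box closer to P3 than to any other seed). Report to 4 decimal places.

1. box [0,27]×[0,68]: [(0, 0) (27, 0) (27, 68) (0, 68)]
2. ⊥bis P3·P0 via (12.76,40.055): [(0, 8.8139) (24.1737, 68) (0, 68)]  |A|=715.3751
3. ⊥bis P3·P1 via (9.68,43.235): [(0, 57.6537) (0, 8.8139) (12.4025, 39.1797)]  |A|=302.8682
4. ⊥bis P3·P2 via (13.25,46.34): [(0, 57.6537) (0, 8.8139) (12.4025, 39.1797)]  |A|=302.8682
5. canonical 3-gon: [(0, 57.6537) (0, 8.8139) (12.4025, 39.1797)]
6. shoelace: 302.8682

Area of P3's cell: 302.8682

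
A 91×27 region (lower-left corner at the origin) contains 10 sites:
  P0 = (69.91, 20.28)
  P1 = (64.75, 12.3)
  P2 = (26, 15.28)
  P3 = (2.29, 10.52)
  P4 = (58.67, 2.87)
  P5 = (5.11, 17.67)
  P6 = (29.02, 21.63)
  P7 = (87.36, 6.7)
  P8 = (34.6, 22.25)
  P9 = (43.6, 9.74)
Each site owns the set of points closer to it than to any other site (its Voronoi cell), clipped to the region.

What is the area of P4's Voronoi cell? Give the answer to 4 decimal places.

Area of P4's cell: 158.3871

1. box [0,91]×[0,27]: [(0, 0) (91, 0) (91, 27) (0, 27)]
2. ⊥bis P4·P0 via (64.29,11.575): [(0, 0) (82.2189, 0) (40.3977, 27) (0, 27)]  |A|=1655.3242
3. ⊥bis P4·P1 via (61.71,7.585): [(0, 0) (73.4742, 0) (31.5976, 27) (0, 27)]  |A|=1418.4696
4. ⊥bis P4·P2 via (42.335,9.075): [(38.8878, 0) (73.4742, 0) (45.692, 17.9126)]  |A|=309.7666
5. ⊥bis P4·P3 via (30.48,6.695): [(38.8878, 0) (73.4742, 0) (45.692, 17.9126)]  |A|=309.7666
6. ⊥bis P4·P5 via (31.89,10.27): [(38.8878, 0) (73.4742, 0) (45.692, 17.9126)]  |A|=309.7666
7. ⊥bis P4·P6 via (43.845,12.25): [(43.0844, 11.0479) (38.8878, 0) (73.4742, 0) (46.9249, 17.1177)]  |A|=304.4987
8. ⊥bis P4·P7 via (73.015,4.785): [(43.0844, 11.0479) (38.8878, 0) (73.4742, 0) (46.9249, 17.1177)]  |A|=304.4987
9. ⊥bis P4·P8 via (46.635,12.56): [(41.0006, 5.562) (38.8878, 0) (73.4742, 0) (49.1497, 15.6833)]  |A|=283.1851
10. ⊥bis P4·P9 via (51.135,6.305): [(48.2607, 0) (73.4742, 0) (53.9882, 12.5637)]  |A|=158.3871
11. canonical 3-gon: [(48.2607, 0) (73.4742, 0) (53.9882, 12.5637)]
12. shoelace: 158.3871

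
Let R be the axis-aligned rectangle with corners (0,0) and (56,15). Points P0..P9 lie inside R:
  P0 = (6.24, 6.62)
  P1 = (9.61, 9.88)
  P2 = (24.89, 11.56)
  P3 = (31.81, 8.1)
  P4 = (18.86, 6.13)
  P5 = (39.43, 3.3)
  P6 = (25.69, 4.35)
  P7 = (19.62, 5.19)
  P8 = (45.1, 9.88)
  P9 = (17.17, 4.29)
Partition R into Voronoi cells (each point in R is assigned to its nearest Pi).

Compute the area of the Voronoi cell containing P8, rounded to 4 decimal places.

1. box [0,56]×[0,15]: [(0, 0) (56, 0) (56, 15) (0, 15)]
2. ⊥bis P8·P0 via (25.67,8.25): [(26.3621, 0) (56, 0) (56, 15) (25.1037, 15)]  |A|=454.0062
3. ⊥bis P8·P1 via (27.355,9.88): [(27.355, 0) (56, 0) (56, 15) (27.355, 15)]  |A|=429.675
4. ⊥bis P8·P2 via (34.995,10.72): [(34.1039, 0) (56, 0) (56, 15) (35.3508, 15)]  |A|=319.09
5. ⊥bis P8·P3 via (38.455,8.99): [(39.6591, 0) (56, 0) (56, 15) (37.65, 15)]  |A|=260.1815
6. ⊥bis P8·P4 via (31.98,8.005): [(39.6591, 0) (56, 0) (56, 15) (37.65, 15)]  |A|=260.1815
7. ⊥bis P8·P5 via (42.265,6.59): [(38.3213, 9.9883) (49.9127, 0) (56, 0) (56, 15) (37.65, 15)]  |A|=208.9736
8. ⊥bis P8·P6 via (35.395,7.115): [(38.3213, 9.9883) (49.9127, 0) (56, 0) (56, 15) (37.65, 15)]  |A|=208.9736
9. ⊥bis P8·P7 via (32.36,7.535): [(38.3213, 9.9883) (49.9127, 0) (56, 0) (56, 15) (37.65, 15)]  |A|=208.9736
10. ⊥bis P8·P9 via (31.135,7.085): [(38.3213, 9.9883) (49.9127, 0) (56, 0) (56, 15) (37.65, 15)]  |A|=208.9736
11. canonical 5-gon: [(38.3213, 9.9883) (49.9127, 0) (56, 0) (56, 15) (37.65, 15)]
12. shoelace: 208.9736

Area of P8's cell: 208.9736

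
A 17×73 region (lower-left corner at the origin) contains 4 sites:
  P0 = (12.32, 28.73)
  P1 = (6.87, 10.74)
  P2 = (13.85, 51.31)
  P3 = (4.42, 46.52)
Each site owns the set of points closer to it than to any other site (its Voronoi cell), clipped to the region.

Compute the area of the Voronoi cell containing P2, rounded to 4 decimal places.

Area of P2's cell: 377.6756

1. box [0,17]×[0,73]: [(0, 0) (17, 0) (17, 73) (0, 73)]
2. ⊥bis P2·P0 via (13.085,40.02): [(0, 40.9066) (17, 39.7547) (17, 73) (0, 73)]  |A|=555.3785
3. ⊥bis P2·P1 via (10.36,31.025): [(0, 40.9066) (17, 39.7547) (17, 73) (0, 73)]  |A|=555.3785
4. ⊥bis P2·P3 via (9.135,48.915): [(0, 66.8989) (13.6735, 39.9801) (17, 39.7547) (17, 73) (0, 73)]  |A|=377.6756
5. canonical 5-gon: [(0, 66.8989) (13.6735, 39.9801) (17, 39.7547) (17, 73) (0, 73)]
6. shoelace: 377.6756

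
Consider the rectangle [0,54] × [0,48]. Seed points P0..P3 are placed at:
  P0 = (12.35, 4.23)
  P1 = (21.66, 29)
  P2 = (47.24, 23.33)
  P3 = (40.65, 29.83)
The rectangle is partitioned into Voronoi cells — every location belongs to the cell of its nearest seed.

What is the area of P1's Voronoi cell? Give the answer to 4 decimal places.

Area of P1's cell: 959.5259

1. box [0,54]×[0,48]: [(0, 0) (54, 0) (54, 48) (0, 48)]
2. ⊥bis P1·P0 via (17.005,16.615): [(0, 23.0065) (54, 2.7101) (54, 48) (0, 48)]  |A|=1897.6518
3. ⊥bis P1·P2 via (34.45,26.165): [(0, 23.0065) (31.1544, 11.2969) (39.2899, 48) (0, 48)]  |A|=1110.3602
4. ⊥bis P1·P3 via (31.155,29.415): [(0, 23.0065) (31.1544, 11.2969) (31.8164, 14.2834) (30.3427, 48) (0, 48)]  |A|=959.5259
5. canonical 5-gon: [(0, 23.0065) (31.1544, 11.2969) (31.8164, 14.2834) (30.3427, 48) (0, 48)]
6. shoelace: 959.5259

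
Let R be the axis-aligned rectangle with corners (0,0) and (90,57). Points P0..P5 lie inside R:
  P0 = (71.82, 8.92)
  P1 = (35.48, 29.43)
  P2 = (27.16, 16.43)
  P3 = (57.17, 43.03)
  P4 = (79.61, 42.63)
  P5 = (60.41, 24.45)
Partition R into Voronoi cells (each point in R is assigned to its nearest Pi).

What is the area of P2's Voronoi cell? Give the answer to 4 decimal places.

Area of P2's cell: 1312.0151

1. box [0,90]×[0,57]: [(0, 0) (90, 0) (90, 57) (0, 57)]
2. ⊥bis P2·P0 via (49.49,12.675): [(0, 0) (47.3586, 0) (56.9437, 57) (0, 57)]  |A|=2972.614
3. ⊥bis P2·P1 via (31.32,22.93): [(0, 42.9748) (0, 0) (47.3586, 0) (49.2814, 11.4347)]  |A|=1329.695
4. ⊥bis P2·P3 via (42.165,29.73): [(0, 42.9748) (0, 0) (47.3586, 0) (49.2814, 11.4347)]  |A|=1329.695
5. ⊥bis P2·P4 via (53.385,29.53): [(0, 42.9748) (0, 0) (47.3586, 0) (49.2814, 11.4347)]  |A|=1329.695
6. ⊥bis P2·P5 via (43.785,20.44): [(45.3503, 13.9506) (0, 42.9748) (0, 0) (47.3586, 0) (47.9159, 3.314)]  |A|=1312.0151
7. canonical 5-gon: [(45.3503, 13.9506) (0, 42.9748) (0, 0) (47.3586, 0) (47.9159, 3.314)]
8. shoelace: 1312.0151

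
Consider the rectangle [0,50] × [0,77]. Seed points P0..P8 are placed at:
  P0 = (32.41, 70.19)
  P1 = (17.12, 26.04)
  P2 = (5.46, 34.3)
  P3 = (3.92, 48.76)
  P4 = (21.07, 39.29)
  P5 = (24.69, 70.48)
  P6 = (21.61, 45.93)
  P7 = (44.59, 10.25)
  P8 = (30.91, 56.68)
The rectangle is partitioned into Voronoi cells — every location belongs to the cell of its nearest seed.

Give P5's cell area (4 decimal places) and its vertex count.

Area of P5's cell: 379.9885 (6 vertices)

1. box [0,50]×[0,77]: [(0, 0) (50, 0) (50, 77) (0, 77)]
2. ⊥bis P5·P0 via (28.55,70.335): [(0, 0) (25.9079, 0) (28.8004, 77) (0, 77)]  |A|=2106.2677
3. ⊥bis P5·P1 via (20.905,48.26): [(0, 51.821) (27.6774, 47.1064) (28.8004, 77) (0, 77)]  |A|=778.9187
4. ⊥bis P5·P2 via (15.075,52.39): [(0, 60.4025) (23.7605, 47.7736) (27.6774, 47.1064) (28.8004, 77) (0, 77)]  |A|=676.9684
5. ⊥bis P5·P3 via (14.305,59.62): [(0, 73.2993) (27.3289, 47.1657) (27.6774, 47.1064) (28.8004, 77) (0, 77)]  |A|=485.4291
6. ⊥bis P5·P4 via (22.88,54.885): [(0, 73.2993) (18.756, 55.3636) (27.9475, 54.2968) (28.8004, 77) (0, 77)]  |A|=451.0654
7. ⊥bis P5·P6 via (23.15,58.205): [(0, 73.2993) (14.6725, 59.2686) (28.0711, 57.5876) (28.8004, 77) (0, 77)]  |A|=413.1478
8. ⊥bis P5·P7 via (34.64,40.365): [(0, 73.2993) (14.6725, 59.2686) (28.0711, 57.5876) (28.8004, 77) (0, 77)]  |A|=413.1478
9. ⊥bis P5·P8 via (27.8,63.58): [(0, 73.2993) (14.6725, 59.2686) (17.4589, 58.919) (28.3048, 63.8075) (28.8004, 77) (0, 77)]  |A|=379.9885
10. canonical 6-gon: [(0, 73.2993) (14.6725, 59.2686) (17.4589, 58.919) (28.3048, 63.8075) (28.8004, 77) (0, 77)]
11. shoelace: 379.9885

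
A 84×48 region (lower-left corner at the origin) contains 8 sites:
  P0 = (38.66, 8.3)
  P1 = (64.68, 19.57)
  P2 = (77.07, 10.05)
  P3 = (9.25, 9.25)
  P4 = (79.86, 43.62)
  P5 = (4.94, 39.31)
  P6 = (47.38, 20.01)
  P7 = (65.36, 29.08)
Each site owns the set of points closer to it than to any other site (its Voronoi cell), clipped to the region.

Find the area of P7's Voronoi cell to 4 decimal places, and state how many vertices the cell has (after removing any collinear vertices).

Area of P7's cell: 524.9704 (5 vertices)

1. box [0,84]×[0,48]: [(0, 0) (84, 0) (84, 48) (0, 48)]
2. ⊥bis P7·P0 via (52.01,18.69): [(66.556, 0) (84, 0) (84, 48) (29.1987, 48)]  |A|=1733.8873
3. ⊥bis P7·P1 via (65.02,24.325): [(46.5993, 25.6421) (84, 22.9679) (84, 48) (29.1987, 48)]  |A|=1080.7295
4. ⊥bis P7·P2 via (71.215,19.565): [(46.5993, 25.6421) (77.5003, 23.4326) (84, 27.4322) (84, 48) (29.1987, 48)]  |A|=1066.2211
5. ⊥bis P7·P3 via (37.305,19.165): [(46.5993, 25.6421) (77.5003, 23.4326) (84, 27.4322) (84, 48) (29.1987, 48)]  |A|=1066.2211
6. ⊥bis P7·P4 via (72.61,36.35): [(46.5993, 25.6421) (77.5003, 23.4326) (82.4864, 26.5008) (60.9279, 48) (29.1987, 48)]  |A|=802.6388
7. ⊥bis P7·P5 via (35.15,34.195): [(36.0064, 39.2529) (46.5993, 25.6421) (77.5003, 23.4326) (82.4864, 26.5008) (60.9279, 48) (37.4874, 48)]  |A|=766.3877
8. ⊥bis P7·P6 via (56.37,24.545): [(56.1615, 24.9584) (77.5003, 23.4326) (82.4864, 26.5008) (60.9279, 48) (44.5381, 48)]  |A|=524.9704
9. canonical 5-gon: [(56.1615, 24.9584) (77.5003, 23.4326) (82.4864, 26.5008) (60.9279, 48) (44.5381, 48)]
10. shoelace: 524.9704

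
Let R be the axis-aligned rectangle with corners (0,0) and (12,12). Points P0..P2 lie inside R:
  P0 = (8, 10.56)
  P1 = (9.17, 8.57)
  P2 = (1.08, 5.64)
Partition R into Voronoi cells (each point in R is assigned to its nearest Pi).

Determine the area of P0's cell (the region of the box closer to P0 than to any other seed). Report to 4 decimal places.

Area of P0's cell: 24.7447

1. box [0,12]×[0,12]: [(0, 0) (12, 0) (12, 12) (0, 12)]
2. ⊥bis P0·P1 via (8.585,9.565): [(0, 4.5175) (12, 11.5728) (12, 12) (0, 12)]  |A|=47.4579
3. ⊥bis P0·P2 via (4.54,8.1): [(4.9979, 7.456) (12, 11.5728) (12, 12) (1.7672, 12)]  |A|=24.7447
4. canonical 4-gon: [(4.9979, 7.456) (12, 11.5728) (12, 12) (1.7672, 12)]
5. shoelace: 24.7447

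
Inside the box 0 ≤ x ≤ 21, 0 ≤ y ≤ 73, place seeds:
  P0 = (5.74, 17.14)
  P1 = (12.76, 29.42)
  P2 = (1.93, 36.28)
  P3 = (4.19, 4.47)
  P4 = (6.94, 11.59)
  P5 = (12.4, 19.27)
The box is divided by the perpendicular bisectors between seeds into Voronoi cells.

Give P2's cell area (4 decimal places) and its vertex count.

1. box [0,21]×[0,73]: [(0, 0) (21, 0) (21, 73) (0, 73)]
2. ⊥bis P2·P0 via (3.835,26.71): [(0, 25.9466) (21, 30.1269) (21, 73) (0, 73)]  |A|=944.2286
3. ⊥bis P2·P1 via (7.345,32.85): [(0, 25.9466) (3.401, 26.6236) (21, 54.4074) (21, 73) (0, 73)]  |A|=730.5727
4. ⊥bis P2·P3 via (3.06,20.375): [(0, 25.9466) (3.401, 26.6236) (21, 54.4074) (21, 73) (0, 73)]  |A|=730.5727
5. ⊥bis P2·P4 via (4.435,23.935): [(0, 25.9466) (3.401, 26.6236) (21, 54.4074) (21, 73) (0, 73)]  |A|=730.5727
6. ⊥bis P2·P5 via (7.165,27.775): [(0, 25.9466) (3.401, 26.6236) (21, 54.4074) (21, 73) (0, 73)]  |A|=730.5727
7. canonical 5-gon: [(0, 25.9466) (3.401, 26.6236) (21, 54.4074) (21, 73) (0, 73)]
8. shoelace: 730.5727

Area of P2's cell: 730.5727 (5 vertices)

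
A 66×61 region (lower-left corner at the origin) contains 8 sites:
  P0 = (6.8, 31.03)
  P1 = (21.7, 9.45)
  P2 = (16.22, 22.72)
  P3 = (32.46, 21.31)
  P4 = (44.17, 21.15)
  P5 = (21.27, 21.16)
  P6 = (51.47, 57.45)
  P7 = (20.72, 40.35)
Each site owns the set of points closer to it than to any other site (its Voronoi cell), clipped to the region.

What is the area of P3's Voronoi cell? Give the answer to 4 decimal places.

1. box [0,66]×[0,61]: [(0, 0) (66, 0) (66, 61) (0, 61)]
2. ⊥bis P3·P0 via (19.63,26.17): [(9.7168, 0) (66, 0) (66, 61) (32.8236, 61)]  |A|=2728.5176
3. ⊥bis P3·P1 via (27.08,15.38): [(18.4936, 23.17) (44.0323, 0) (66, 0) (66, 61) (32.8236, 61)]  |A|=2330.9724
4. ⊥bis P3·P2 via (24.34,22.015): [(26.2086, 43.5369) (24.0061, 18.1688) (44.0323, 0) (66, 0) (66, 61) (32.8236, 61)]  |A|=2255.5444
5. ⊥bis P3·P4 via (38.315,21.23): [(26.2086, 43.5369) (24.0061, 18.1688) (38.0985, 5.3835) (38.8584, 61) (32.8236, 61)]  |A|=590.656
6. ⊥bis P3·P5 via (26.865,21.235): [(26.5538, 44.4483) (26.9418, 15.5054) (38.0985, 5.3835) (38.8584, 61) (32.8236, 61)]  |A|=545.3129
7. ⊥bis P3·P6 via (41.965,39.38): [(27.5135, 46.9817) (26.5538, 44.4483) (26.9418, 15.5054) (38.0985, 5.3835) (38.5873, 41.1567)]  |A|=392.3538
8. ⊥bis P3·P7 via (26.59,30.83): [(26.7352, 30.9195) (26.9418, 15.5054) (38.0985, 5.3835) (38.5469, 38.2026)]  |A|=277.1318
9. canonical 4-gon: [(26.7352, 30.9195) (26.9418, 15.5054) (38.0985, 5.3835) (38.5469, 38.2026)]
10. shoelace: 277.1318

Area of P3's cell: 277.1318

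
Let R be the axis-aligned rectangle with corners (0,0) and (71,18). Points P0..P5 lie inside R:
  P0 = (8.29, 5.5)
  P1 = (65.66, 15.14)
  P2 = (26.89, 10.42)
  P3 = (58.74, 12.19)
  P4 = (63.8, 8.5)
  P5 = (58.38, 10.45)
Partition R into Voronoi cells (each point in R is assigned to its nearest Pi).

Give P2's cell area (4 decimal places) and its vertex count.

Area of P2's cell: 455.4735 (5 vertices)

1. box [0,71]×[0,18]: [(0, 0) (71, 0) (71, 18) (0, 18)]
2. ⊥bis P2·P0 via (17.59,7.96): [(19.6955, 0) (71, 0) (71, 18) (14.9343, 18)]  |A|=966.3317
3. ⊥bis P2·P1 via (46.275,12.78): [(19.6955, 0) (47.8309, 0) (45.6395, 18) (14.9343, 18)]  |A|=529.5652
4. ⊥bis P2·P3 via (42.815,11.305): [(19.6955, 0) (43.4433, 0) (42.4429, 18) (14.9343, 18)]  |A|=461.3075
5. ⊥bis P2·P4 via (45.345,9.46): [(19.6955, 0) (43.4433, 0) (42.4429, 18) (14.9343, 18)]  |A|=461.3075
6. ⊥bis P2·P5 via (42.635,10.435): [(19.6955, 0) (42.6449, 0) (42.631, 14.6157) (42.4429, 18) (14.9343, 18)]  |A|=455.4735
7. canonical 5-gon: [(19.6955, 0) (42.6449, 0) (42.631, 14.6157) (42.4429, 18) (14.9343, 18)]
8. shoelace: 455.4735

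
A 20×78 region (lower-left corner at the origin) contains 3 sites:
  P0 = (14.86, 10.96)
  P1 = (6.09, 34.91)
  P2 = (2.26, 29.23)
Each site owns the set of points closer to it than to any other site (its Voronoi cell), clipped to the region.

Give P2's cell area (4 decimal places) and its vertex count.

Area of P2's cell: 156.9802 (3 vertices)

1. box [0,20]×[0,78]: [(0, 0) (20, 0) (20, 78) (0, 78)]
2. ⊥bis P2·P0 via (8.56,20.095): [(0, 14.1916) (20, 27.9847) (20, 78) (0, 78)]  |A|=1138.2379
3. ⊥bis P2·P1 via (4.175,32.07): [(0, 34.8852) (0, 14.1916) (15.1718, 24.6549)]  |A|=156.9802
4. canonical 3-gon: [(0, 34.8852) (0, 14.1916) (15.1718, 24.6549)]
5. shoelace: 156.9802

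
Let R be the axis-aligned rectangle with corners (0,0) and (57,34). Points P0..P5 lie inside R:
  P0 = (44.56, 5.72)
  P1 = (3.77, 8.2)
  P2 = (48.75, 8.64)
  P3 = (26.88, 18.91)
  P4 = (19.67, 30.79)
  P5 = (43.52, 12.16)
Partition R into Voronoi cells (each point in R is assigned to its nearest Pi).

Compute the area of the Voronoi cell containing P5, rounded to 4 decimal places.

1. box [0,57]×[0,34]: [(0, 0) (57, 0) (57, 34) (0, 34)]
2. ⊥bis P5·P0 via (44.04,8.94): [(0, 1.828) (57, 11.0329) (57, 34) (0, 34)]  |A|=1571.4652
3. ⊥bis P5·P1 via (23.645,10.18): [(24.0895, 5.7182) (57, 11.0329) (57, 34) (21.272, 34)]  |A|=883.1557
4. ⊥bis P5·P2 via (46.135,10.4): [(24.0895, 5.7182) (45.288, 9.1415) (57, 26.5432) (57, 34) (21.272, 34)]  |A|=792.3277
5. ⊥bis P5·P3 via (35.2,15.535): [(31.7175, 6.95) (45.288, 9.1415) (57, 26.5432) (57, 34) (42.6903, 34)]  |A|=393.0428
6. ⊥bis P5·P4 via (31.595,21.475): [(31.7175, 6.95) (45.288, 9.1415) (57, 26.5432) (57, 34) (42.6903, 34)]  |A|=393.0428
7. canonical 5-gon: [(31.7175, 6.95) (45.288, 9.1415) (57, 26.5432) (57, 34) (42.6903, 34)]
8. shoelace: 393.0428

Area of P5's cell: 393.0428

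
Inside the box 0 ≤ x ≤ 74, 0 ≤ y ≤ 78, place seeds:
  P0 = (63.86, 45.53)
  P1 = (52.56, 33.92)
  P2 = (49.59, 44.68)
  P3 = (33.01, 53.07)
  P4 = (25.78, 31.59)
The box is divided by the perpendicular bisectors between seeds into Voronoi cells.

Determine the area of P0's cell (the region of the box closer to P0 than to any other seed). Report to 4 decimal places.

Area of P0's cell: 812.4294

1. box [0,74]×[0,78]: [(0, 0) (74, 0) (74, 78) (0, 78)]
2. ⊥bis P0·P1 via (58.21,39.725): [(74, 24.3566) (74, 78) (18.885, 78)]  |A|=1478.2783
3. ⊥bis P0·P2 via (56.725,45.105): [(56.9738, 40.9282) (74, 24.3566) (74, 78) (54.7656, 78)]  |A|=813.1988
4. ⊥bis P0·P3 via (48.435,49.3): [(54.8996, 75.75) (56.9738, 40.9282) (74, 24.3566) (74, 78) (55.4495, 78)]  |A|=812.4294
5. ⊥bis P0·P4 via (44.82,38.56): [(54.8996, 75.75) (56.9738, 40.9282) (74, 24.3566) (74, 78) (55.4495, 78)]  |A|=812.4294
6. canonical 5-gon: [(54.8996, 75.75) (56.9738, 40.9282) (74, 24.3566) (74, 78) (55.4495, 78)]
7. shoelace: 812.4294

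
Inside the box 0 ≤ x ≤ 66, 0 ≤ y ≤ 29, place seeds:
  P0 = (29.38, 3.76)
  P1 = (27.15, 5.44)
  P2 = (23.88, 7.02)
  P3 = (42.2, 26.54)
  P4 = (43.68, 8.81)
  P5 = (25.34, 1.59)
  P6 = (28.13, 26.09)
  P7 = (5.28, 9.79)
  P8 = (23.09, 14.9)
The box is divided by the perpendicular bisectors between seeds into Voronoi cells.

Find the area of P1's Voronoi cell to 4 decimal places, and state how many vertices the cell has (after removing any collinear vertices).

Area of P1's cell: 41.2212 (5 vertices)

1. box [0,66]×[0,29]: [(0, 0) (66, 0) (66, 29) (0, 29)]
2. ⊥bis P1·P0 via (28.265,4.6): [(0, 0) (24.7995, 0) (46.6471, 29) (0, 29)]  |A|=1035.9756
3. ⊥bis P1·P2 via (25.515,6.23): [(22.5048, 0) (24.7995, 0) (46.6471, 29) (36.517, 29)]  |A|=180.1594
4. ⊥bis P1·P3 via (34.675,15.99): [(31.3699, 18.3474) (22.5048, 0) (24.7995, 0) (36.087, 14.9828)]  |A|=75.3783
5. ⊥bis P1·P4 via (35.415,7.125): [(33.4261, 16.8808) (31.3699, 18.3474) (22.5048, 0) (24.7995, 0) (34.2973, 12.6072)]  |A|=70.5191
6. ⊥bis P1·P5 via (26.245,3.515): [(33.4261, 16.8808) (31.3699, 18.3474) (24.5811, 4.2972) (27.1331, 3.0975) (34.2973, 12.6072)]  |A|=60.2365
7. ⊥bis P1·P6 via (27.64,15.765): [(33.7123, 15.4768) (30.0665, 15.6498) (24.5811, 4.2972) (27.1331, 3.0975) (34.2973, 12.6072)]  |A|=53.9728
8. ⊥bis P1·P7 via (16.215,7.615): [(33.7123, 15.4768) (30.0665, 15.6498) (24.5811, 4.2972) (27.1331, 3.0975) (34.2973, 12.6072)]  |A|=53.9728
9. ⊥bis P1·P8 via (25.12,10.17): [(34.0159, 13.9879) (28.0201, 11.4147) (24.5811, 4.2972) (27.1331, 3.0975) (34.2973, 12.6072)]  |A|=41.2212
10. canonical 5-gon: [(34.0159, 13.9879) (28.0201, 11.4147) (24.5811, 4.2972) (27.1331, 3.0975) (34.2973, 12.6072)]
11. shoelace: 41.2212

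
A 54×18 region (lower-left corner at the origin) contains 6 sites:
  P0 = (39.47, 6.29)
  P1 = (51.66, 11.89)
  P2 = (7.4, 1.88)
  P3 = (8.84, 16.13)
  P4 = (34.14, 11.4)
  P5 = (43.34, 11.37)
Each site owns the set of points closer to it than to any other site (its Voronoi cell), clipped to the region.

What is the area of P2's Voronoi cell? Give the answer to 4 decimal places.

1. box [0,54]×[0,18]: [(0, 0) (54, 0) (54, 18) (0, 18)]
2. ⊥bis P2·P0 via (23.435,4.085): [(0, 0) (23.9967, 0) (21.5215, 18) (0, 18)]  |A|=409.6643
3. ⊥bis P2·P1 via (29.53,6.885): [(0, 0) (23.9967, 0) (21.5215, 18) (0, 18)]  |A|=409.6643
4. ⊥bis P2·P3 via (8.12,9.005): [(0, 9.8255) (0, 0) (23.9967, 0) (22.9647, 7.5049)]  |A|=202.8671
5. ⊥bis P2·P4 via (20.77,6.64): [(20.3687, 7.7672) (0, 9.8255) (0, 0) (23.134, 0)]  |A|=189.9103
6. ⊥bis P2·P5 via (25.37,6.625): [(20.3687, 7.7672) (0, 9.8255) (0, 0) (23.134, 0)]  |A|=189.9103
7. canonical 4-gon: [(20.3687, 7.7672) (0, 9.8255) (0, 0) (23.134, 0)]
8. shoelace: 189.9103

Area of P2's cell: 189.9103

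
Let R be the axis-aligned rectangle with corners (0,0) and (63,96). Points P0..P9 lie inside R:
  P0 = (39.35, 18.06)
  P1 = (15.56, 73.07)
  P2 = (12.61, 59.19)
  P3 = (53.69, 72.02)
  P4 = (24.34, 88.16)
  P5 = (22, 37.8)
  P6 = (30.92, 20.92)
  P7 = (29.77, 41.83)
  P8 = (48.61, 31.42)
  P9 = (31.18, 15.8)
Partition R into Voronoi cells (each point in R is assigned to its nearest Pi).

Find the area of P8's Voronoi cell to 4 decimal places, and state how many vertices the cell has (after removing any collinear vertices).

1. box [0,63]×[0,96]: [(0, 0) (63, 0) (63, 96) (0, 96)]
2. ⊥bis P8·P0 via (43.98,24.74): [(0, 55.2231) (63, 11.557) (63, 96) (0, 96)]  |A|=3944.4262
3. ⊥bis P8·P1 via (32.085,52.245): [(19.1293, 41.9644) (63, 11.557) (63, 76.7766)]  |A|=1430.6165
4. ⊥bis P8·P2 via (30.61,45.305): [(42.0838, 60.1792) (24.9311, 37.9431) (63, 11.557) (63, 76.7766)]  |A|=1331.6229
5. ⊥bis P8·P3 via (51.15,51.72): [(36.9309, 53.4991) (24.9311, 37.9431) (63, 11.557) (63, 50.2373)]  |A|=958.5963
6. ⊥bis P8·P4 via (36.475,59.79): [(36.9309, 53.4991) (24.9311, 37.9431) (63, 11.557) (63, 50.2373)]  |A|=958.5963
7. ⊥bis P8·P5 via (35.305,34.61): [(39.7493, 53.1465) (34.512, 31.3024) (63, 11.557) (63, 50.2373)]  |A|=812.5261
8. ⊥bis P8·P6 via (39.765,26.17): [(39.7493, 53.1465) (35.1469, 33.9505) (38.261, 28.7039) (63, 11.557) (63, 50.2373)]  |A|=806.7375
9. ⊥bis P8·P7 via (39.19,36.625): [(47.7648, 52.1436) (36.4754, 31.7122) (38.261, 28.7039) (63, 11.557) (63, 50.2373)]  |A|=701.2905
10. ⊥bis P8·P9 via (39.895,23.61): [(47.7648, 52.1436) (36.4754, 31.7122) (38.261, 28.7039) (63, 11.557) (63, 50.2373)]  |A|=701.2905
11. canonical 5-gon: [(47.7648, 52.1436) (36.4754, 31.7122) (38.261, 28.7039) (63, 11.557) (63, 50.2373)]
12. shoelace: 701.2905

Area of P8's cell: 701.2905 (5 vertices)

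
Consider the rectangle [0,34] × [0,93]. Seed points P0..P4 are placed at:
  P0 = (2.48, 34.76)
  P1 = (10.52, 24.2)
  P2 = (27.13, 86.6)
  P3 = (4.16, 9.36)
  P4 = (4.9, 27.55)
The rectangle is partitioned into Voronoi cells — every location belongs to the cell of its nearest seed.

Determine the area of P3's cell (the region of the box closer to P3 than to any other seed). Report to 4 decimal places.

Area of P3's cell: 427.6268

1. box [0,34]×[0,93]: [(0, 0) (34, 0) (34, 93) (0, 93)]
2. ⊥bis P3·P0 via (3.32,22.06): [(0, 21.8404) (0, 0) (34, 0) (34, 24.0892)]  |A|=780.8038
3. ⊥bis P3·P1 via (7.34,16.78): [(0, 19.9257) (0, 0) (34, 0) (34, 5.3543)]  |A|=429.76
4. ⊥bis P3·P2 via (15.645,47.98): [(0, 19.9257) (0, 0) (34, 0) (34, 5.3543)]  |A|=429.76
5. ⊥bis P3·P4 via (4.53,18.455): [(3.3165, 18.5044) (0, 18.6393) (0, 0) (34, 0) (34, 5.3543)]  |A|=427.6268
6. canonical 5-gon: [(3.3165, 18.5044) (0, 18.6393) (0, 0) (34, 0) (34, 5.3543)]
7. shoelace: 427.6268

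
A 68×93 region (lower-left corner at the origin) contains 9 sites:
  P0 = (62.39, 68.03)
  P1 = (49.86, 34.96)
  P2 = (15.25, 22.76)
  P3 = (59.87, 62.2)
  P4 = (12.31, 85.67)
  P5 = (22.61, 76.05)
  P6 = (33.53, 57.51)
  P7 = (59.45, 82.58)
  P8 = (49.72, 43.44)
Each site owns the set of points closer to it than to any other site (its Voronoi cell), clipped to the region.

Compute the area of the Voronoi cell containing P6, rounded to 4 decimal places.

Area of P6's cell: 829.9405

1. box [0,68]×[0,93]: [(0, 0) (68, 0) (68, 93) (0, 93)]
2. ⊥bis P6·P0 via (47.96,62.77): [(0, 0) (68, 0) (68, 7.7933) (36.9406, 93) (0, 93)]  |A|=5000.7666
3. ⊥bis P6·P1 via (41.695,46.235): [(0, 16.0408) (51.4201, 53.2776) (36.9406, 93) (0, 93)]  |A|=2712.3107
4. ⊥bis P6·P2 via (24.39,40.135): [(0, 52.9652) (29.5345, 37.4288) (51.4201, 53.2776) (36.9406, 93) (0, 93)]  |A|=2167.0385
5. ⊥bis P6·P3 via (46.7,59.855): [(0, 52.9652) (29.5345, 37.4288) (48.2765, 51.0011) (44.4821, 72.311) (36.9406, 93) (0, 93)]  |A|=2129.2241
6. ⊥bis P6·P4 via (22.92,71.59): [(0, 54.3186) (0, 52.9652) (29.5345, 37.4288) (48.2765, 51.0011) (44.4821, 72.311) (40.0419, 84.4922)]  |A|=1197.645
7. ⊥bis P6·P5 via (28.07,66.78): [(2.4379, 51.6828) (29.5345, 37.4288) (48.2765, 51.0011) (44.4821, 72.311) (43.2411, 75.7157)]  |A|=888.9459
8. ⊥bis P6·P7 via (46.49,70.045): [(41.8167, 74.8768) (2.4379, 51.6828) (29.5345, 37.4288) (48.2765, 51.0011) (44.5236, 72.0781)]  |A|=885.7434
9. ⊥bis P6·P8 via (41.625,50.475): [(41.8167, 74.8768) (2.4379, 51.6828) (29.5345, 37.4288) (31.5649, 38.8991) (47.2232, 56.9167) (44.5236, 72.0781)]  |A|=829.9405
10. canonical 6-gon: [(41.8167, 74.8768) (2.4379, 51.6828) (29.5345, 37.4288) (31.5649, 38.8991) (47.2232, 56.9167) (44.5236, 72.0781)]
11. shoelace: 829.9405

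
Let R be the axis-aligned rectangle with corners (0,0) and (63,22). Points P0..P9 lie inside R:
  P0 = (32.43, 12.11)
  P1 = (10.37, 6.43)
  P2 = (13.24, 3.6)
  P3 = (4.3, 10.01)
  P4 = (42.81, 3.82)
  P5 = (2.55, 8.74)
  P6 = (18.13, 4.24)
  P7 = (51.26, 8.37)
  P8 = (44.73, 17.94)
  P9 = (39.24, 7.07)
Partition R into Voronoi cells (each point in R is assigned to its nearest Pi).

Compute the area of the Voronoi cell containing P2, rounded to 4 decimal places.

Area of P2's cell: 39.0356

1. box [0,63]×[0,22]: [(0, 0) (63, 0) (63, 22) (0, 22)]
2. ⊥bis P2·P0 via (22.835,7.855): [(0, 0) (26.3184, 0) (16.5623, 22) (0, 22)]  |A|=471.687
3. ⊥bis P2·P1 via (11.805,5.015): [(6.8599, 0) (26.3184, 0) (20.2821, 13.6119)]  |A|=132.4332
4. ⊥bis P2·P3 via (8.77,6.805): [(6.8599, 0) (26.3184, 0) (20.2821, 13.6119)]  |A|=132.4332
5. ⊥bis P2·P4 via (28.025,3.71): [(6.8599, 0) (26.3184, 0) (20.2821, 13.6119)]  |A|=132.4332
6. ⊥bis P2·P5 via (7.895,6.17): [(6.8599, 0) (26.3184, 0) (20.2821, 13.6119)]  |A|=132.4332
7. ⊥bis P2·P6 via (15.685,3.92): [(15.1038, 8.3605) (6.8599, 0) (16.198, 0)]  |A|=39.0356
8. ⊥bis P2·P7 via (32.25,5.985): [(15.1038, 8.3605) (6.8599, 0) (16.198, 0)]  |A|=39.0356
9. ⊥bis P2·P8 via (28.985,10.77): [(15.1038, 8.3605) (6.8599, 0) (16.198, 0)]  |A|=39.0356
10. ⊥bis P2·P9 via (26.24,5.335): [(15.1038, 8.3605) (6.8599, 0) (16.198, 0)]  |A|=39.0356
11. canonical 3-gon: [(15.1038, 8.3605) (6.8599, 0) (16.198, 0)]
12. shoelace: 39.0356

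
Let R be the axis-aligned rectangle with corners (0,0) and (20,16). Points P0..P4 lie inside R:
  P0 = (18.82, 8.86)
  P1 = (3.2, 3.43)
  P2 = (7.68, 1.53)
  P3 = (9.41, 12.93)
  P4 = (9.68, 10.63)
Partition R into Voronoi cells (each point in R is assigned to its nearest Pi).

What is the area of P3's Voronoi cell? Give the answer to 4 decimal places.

1. box [0,20]×[0,16]: [(0, 0) (20, 0) (20, 16) (0, 16)]
2. ⊥bis P3·P0 via (14.115,10.895): [(0, 0) (9.4027, 0) (16.323, 16) (0, 16)]  |A|=205.8057
3. ⊥bis P3·P1 via (6.305,8.18): [(0, 12.3015) (11.4781, 4.7984) (16.323, 16) (0, 16)]  |A|=112.6478
4. ⊥bis P3·P2 via (8.545,7.23): [(0, 12.3015) (7.5204, 7.3855) (12.2844, 6.6625) (16.323, 16) (0, 16)]  |A|=107.9161
5. ⊥bis P3·P4 via (9.545,11.78): [(0, 12.3015) (2.1295, 10.9095) (14.7627, 12.3925) (16.323, 16) (0, 16)]  |A|=67.1144
6. canonical 5-gon: [(0, 12.3015) (2.1295, 10.9095) (14.7627, 12.3925) (16.323, 16) (0, 16)]
7. shoelace: 67.1144

Area of P3's cell: 67.1144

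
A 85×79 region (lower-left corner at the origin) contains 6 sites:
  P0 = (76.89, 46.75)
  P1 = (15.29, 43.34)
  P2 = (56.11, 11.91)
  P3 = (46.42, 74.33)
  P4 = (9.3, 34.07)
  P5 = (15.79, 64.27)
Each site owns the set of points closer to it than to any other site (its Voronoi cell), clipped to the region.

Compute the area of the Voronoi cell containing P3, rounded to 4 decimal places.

1. box [0,85]×[0,79]: [(0, 0) (85, 0) (85, 79) (0, 79)]
2. ⊥bis P3·P0 via (61.655,60.54): [(0, 0) (6.8571, 0) (78.3641, 79) (0, 79)]  |A|=3366.2365
3. ⊥bis P3·P1 via (30.855,58.835): [(46.1787, 43.442) (78.3641, 79) (10.7807, 79)]  |A|=1201.5645
4. ⊥bis P3·P2 via (51.265,43.12): [(46.1787, 43.442) (78.3641, 79) (10.7807, 79)]  |A|=1201.5645
5. ⊥bis P3·P4 via (27.86,54.2): [(46.1787, 43.442) (78.3641, 79) (10.7807, 79)]  |A|=1201.5645
6. ⊥bis P3·P5 via (31.105,69.3): [(36.3575, 53.3077) (46.1787, 43.442) (78.3641, 79) (27.9192, 79)]  |A|=981.4009
7. canonical 4-gon: [(36.3575, 53.3077) (46.1787, 43.442) (78.3641, 79) (27.9192, 79)]
8. shoelace: 981.4009

Area of P3's cell: 981.4009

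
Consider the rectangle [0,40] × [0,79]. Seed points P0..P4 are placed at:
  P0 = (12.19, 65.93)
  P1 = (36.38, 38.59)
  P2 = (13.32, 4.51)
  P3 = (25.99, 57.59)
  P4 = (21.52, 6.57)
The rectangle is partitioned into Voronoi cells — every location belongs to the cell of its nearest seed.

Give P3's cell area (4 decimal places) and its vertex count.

Area of P3's cell: 754.7306 (5 vertices)

1. box [0,40]×[0,79]: [(0, 0) (40, 0) (40, 79) (0, 79)]
2. ⊥bis P3·P0 via (19.09,61.76): [(0, 30.1722) (0, 0) (40, 0) (40, 79) (29.509, 79)]  |A|=2439.5717
3. ⊥bis P3·P1 via (31.185,48.09): [(0.7804, 31.4635) (40, 52.9104) (40, 79) (29.509, 79)]  |A|=760.9662
4. ⊥bis P3·P2 via (19.655,31.05): [(2.9415, 35.0395) (5.9893, 34.3119) (40, 52.9104) (40, 79) (29.509, 79)]  |A|=754.7306
5. ⊥bis P3·P4 via (23.755,32.08): [(2.9415, 35.0395) (5.9893, 34.3119) (40, 52.9104) (40, 79) (29.509, 79)]  |A|=754.7306
6. canonical 5-gon: [(2.9415, 35.0395) (5.9893, 34.3119) (40, 52.9104) (40, 79) (29.509, 79)]
7. shoelace: 754.7306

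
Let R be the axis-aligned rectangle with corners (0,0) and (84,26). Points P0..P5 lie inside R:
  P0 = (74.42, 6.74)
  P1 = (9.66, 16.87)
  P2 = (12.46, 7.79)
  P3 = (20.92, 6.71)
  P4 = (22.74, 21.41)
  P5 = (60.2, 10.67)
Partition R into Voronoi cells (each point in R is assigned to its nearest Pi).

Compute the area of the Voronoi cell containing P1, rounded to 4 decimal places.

Area of P1's cell: 232.3349

1. box [0,84]×[0,26]: [(0, 0) (84, 0) (84, 26) (0, 26)]
2. ⊥bis P1·P0 via (42.04,11.805): [(0, 0) (40.1934, 0) (44.2604, 26) (0, 26)]  |A|=1097.9001
3. ⊥bis P1·P2 via (11.06,12.33): [(0, 8.9194) (43.6964, 22.3941) (44.2604, 26) (0, 26)]  |A|=452.9794
4. ⊥bis P1·P3 via (15.29,11.79): [(0, 8.9194) (17.5958, 14.3454) (28.1118, 26) (0, 26)]  |A|=314.0885
5. ⊥bis P1·P4 via (16.2,19.14): [(0, 8.9194) (17.5958, 14.3454) (17.7896, 14.5602) (13.8189, 26) (0, 26)]  |A|=232.3349
6. ⊥bis P1·P5 via (34.93,13.77): [(0, 8.9194) (17.5958, 14.3454) (17.7896, 14.5602) (13.8189, 26) (0, 26)]  |A|=232.3349
7. canonical 5-gon: [(0, 8.9194) (17.5958, 14.3454) (17.7896, 14.5602) (13.8189, 26) (0, 26)]
8. shoelace: 232.3349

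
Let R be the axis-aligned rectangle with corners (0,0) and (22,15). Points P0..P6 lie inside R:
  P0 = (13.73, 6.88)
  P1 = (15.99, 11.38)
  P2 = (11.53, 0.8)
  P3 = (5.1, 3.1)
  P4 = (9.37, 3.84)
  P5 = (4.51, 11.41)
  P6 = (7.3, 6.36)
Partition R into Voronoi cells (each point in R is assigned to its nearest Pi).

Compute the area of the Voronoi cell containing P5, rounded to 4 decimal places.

1. box [0,22]×[0,15]: [(0, 0) (22, 0) (22, 15) (0, 15)]
2. ⊥bis P5·P0 via (9.12,9.145): [(0, 0) (4.6268, 0) (11.9967, 15) (0, 15)]  |A|=124.6766
3. ⊥bis P5·P1 via (10.25,11.395): [(0, 0) (4.6268, 0) (10.2501, 11.4452) (10.2594, 15) (0, 15)]  |A|=121.5887
4. ⊥bis P5·P2 via (8.02,6.105): [(0, 0.7986) (7.4368, 5.7191) (10.2501, 11.4452) (10.2594, 15) (0, 15)]  |A|=105.3883
5. ⊥bis P5·P3 via (4.805,7.255): [(0, 6.9139) (8.3138, 7.5041) (10.2501, 11.4452) (10.2594, 15) (0, 15)]  |A|=75.4884
6. ⊥bis P5·P4 via (6.94,7.625): [(0, 6.9139) (6.5575, 7.3794) (9.0336, 8.9691) (10.2501, 11.4452) (10.2594, 15) (0, 15)]  |A|=74.2468
7. ⊥bis P5·P6 via (5.905,8.885): [(0, 6.9139) (2.6818, 7.1043) (10.1425, 11.2261) (10.2501, 11.4452) (10.2594, 15) (0, 15)]  |A|=65.3728
8. canonical 6-gon: [(0, 6.9139) (2.6818, 7.1043) (10.1425, 11.2261) (10.2501, 11.4452) (10.2594, 15) (0, 15)]
9. shoelace: 65.3728

Area of P5's cell: 65.3728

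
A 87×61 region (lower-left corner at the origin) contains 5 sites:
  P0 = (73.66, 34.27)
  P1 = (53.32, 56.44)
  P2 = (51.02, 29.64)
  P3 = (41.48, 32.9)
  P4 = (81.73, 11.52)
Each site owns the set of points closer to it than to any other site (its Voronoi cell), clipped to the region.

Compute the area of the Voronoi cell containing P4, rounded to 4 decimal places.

1. box [0,87]×[0,61]: [(0, 0) (87, 0) (87, 61) (0, 61)]
2. ⊥bis P4·P0 via (77.695,22.895): [(13.1521, 0) (87, 0) (87, 26.1957)]  |A|=967.2495
3. ⊥bis P4·P1 via (67.525,33.98): [(14.6232, 0.5218) (13.7981, 0) (87, 0) (87, 26.1957)]  |A|=967.0809
4. ⊥bis P4·P2 via (66.375,20.58): [(65.1061, 18.4294) (54.2321, 0) (87, 0) (87, 26.1957)]  |A|=588.7102
5. ⊥bis P4·P3 via (61.605,22.21): [(65.1061, 18.4294) (54.2321, 0) (87, 0) (87, 26.1957)]  |A|=588.7102
6. canonical 4-gon: [(65.1061, 18.4294) (54.2321, 0) (87, 0) (87, 26.1957)]
7. shoelace: 588.7102

Area of P4's cell: 588.7102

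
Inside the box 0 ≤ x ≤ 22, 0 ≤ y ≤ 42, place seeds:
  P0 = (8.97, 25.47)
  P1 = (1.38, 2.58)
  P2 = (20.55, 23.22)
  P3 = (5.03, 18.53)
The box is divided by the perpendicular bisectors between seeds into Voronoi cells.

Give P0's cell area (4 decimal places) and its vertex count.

1. box [0,22]×[0,42]: [(0, 0) (22, 0) (22, 42) (0, 42)]
2. ⊥bis P0·P1 via (5.175,14.025): [(0, 15.741) (22, 8.4461) (22, 42) (0, 42)]  |A|=657.9427
3. ⊥bis P0·P2 via (14.76,24.345): [(0, 15.741) (12.296, 11.6638) (18.1904, 42) (0, 42)]  |A|=437.3547
4. ⊥bis P0·P3 via (7,22): [(0, 25.9741) (13.5787, 18.2651) (18.1904, 42) (0, 42)]  |A|=324.6786
5. canonical 4-gon: [(0, 25.9741) (13.5787, 18.2651) (18.1904, 42) (0, 42)]
6. shoelace: 324.6786

Area of P0's cell: 324.6786 (4 vertices)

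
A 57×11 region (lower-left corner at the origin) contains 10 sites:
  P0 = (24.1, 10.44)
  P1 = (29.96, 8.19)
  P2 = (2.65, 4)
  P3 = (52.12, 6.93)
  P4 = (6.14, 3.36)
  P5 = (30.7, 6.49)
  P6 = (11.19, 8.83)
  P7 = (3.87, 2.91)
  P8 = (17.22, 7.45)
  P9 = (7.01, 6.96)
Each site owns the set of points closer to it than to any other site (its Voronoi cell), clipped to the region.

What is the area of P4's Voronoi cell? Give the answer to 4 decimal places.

Area of P4's cell: 35.0301

1. box [0,57]×[0,11]: [(0, 0) (57, 0) (57, 11) (0, 11)]
2. ⊥bis P4·P0 via (15.12,6.9): [(0, 0) (17.84, 0) (13.5037, 11) (0, 11)]  |A|=172.3908
3. ⊥bis P4·P1 via (18.05,5.775): [(0, 0) (17.84, 0) (13.5037, 11) (0, 11)]  |A|=172.3908
4. ⊥bis P4·P2 via (4.395,3.68): [(3.7202, 0) (17.84, 0) (13.5037, 11) (5.7373, 11)]  |A|=120.3745
5. ⊥bis P4·P3 via (29.13,5.145): [(3.7202, 0) (17.84, 0) (13.5037, 11) (5.7373, 11)]  |A|=120.3745
6. ⊥bis P4·P5 via (18.42,4.925): [(3.7202, 0) (17.84, 0) (13.5037, 11) (5.7373, 11)]  |A|=120.3745
7. ⊥bis P4·P6 via (8.665,6.095): [(5.392, 9.1167) (3.7202, 0) (15.2669, 0)]  |A|=52.6342
8. ⊥bis P4·P7 via (5.005,3.135): [(5.392, 9.1167) (4.6362, 4.9953) (5.6265, 0) (15.2669, 0)]  |A|=47.8728
9. ⊥bis P4·P8 via (11.68,5.405): [(12.8523, 2.2292) (5.392, 9.1167) (4.6362, 4.9953) (5.6265, 0) (13.6752, 0)]  |A|=46.0986
10. ⊥bis P4·P9 via (6.575,5.16): [(12.8523, 2.2292) (10.778, 4.1443) (4.7474, 5.6017) (4.6362, 4.9953) (5.6265, 0) (13.6752, 0)]  |A|=35.0301
11. canonical 6-gon: [(12.8523, 2.2292) (10.778, 4.1443) (4.7474, 5.6017) (4.6362, 4.9953) (5.6265, 0) (13.6752, 0)]
12. shoelace: 35.0301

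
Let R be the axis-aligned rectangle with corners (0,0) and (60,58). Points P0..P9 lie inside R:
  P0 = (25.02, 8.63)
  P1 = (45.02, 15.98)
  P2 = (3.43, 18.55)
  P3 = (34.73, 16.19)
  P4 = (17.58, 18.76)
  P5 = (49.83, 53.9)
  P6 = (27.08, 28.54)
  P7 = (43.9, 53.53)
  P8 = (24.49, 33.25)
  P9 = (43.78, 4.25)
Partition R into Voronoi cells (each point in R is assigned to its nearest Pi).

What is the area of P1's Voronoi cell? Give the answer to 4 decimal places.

1. box [0,60]×[0,58]: [(0, 0) (60, 0) (60, 58) (0, 58)]
2. ⊥bis P1·P0 via (35.02,12.305): [(39.5421, 0) (60, 0) (60, 58) (18.2271, 58)]  |A|=1804.6939
3. ⊥bis P1·P2 via (24.225,17.265): [(25.5165, 38.1649) (39.5421, 0) (60, 0) (60, 58) (26.7422, 58)]  |A|=1720.2452
4. ⊥bis P1·P3 via (39.875,16.085): [(39.5467, 0) (60, 0) (60, 58) (40.7304, 58)]  |A|=1151.9629
5. ⊥bis P1·P4 via (31.3,17.37): [(39.5467, 0) (60, 0) (60, 58) (40.7304, 58)]  |A|=1151.9629
6. ⊥bis P1·P5 via (47.425,34.94): [(40.2783, 35.8465) (39.5467, 0) (60, 0) (60, 33.3449)]  |A|=695.3985
7. ⊥bis P1·P6 via (36.05,22.26): [(45.1311, 35.231) (40.1197, 28.0729) (39.5467, 0) (60, 0) (60, 33.3449)]  |A|=676.4876
8. ⊥bis P1·P7 via (44.46,34.755): [(48.0413, 34.8618) (44.8051, 34.7653) (40.1197, 28.0729) (39.5467, 0) (60, 0) (60, 33.3449)]  |A|=675.7498
9. ⊥bis P1·P8 via (34.755,24.615): [(48.0413, 34.8618) (44.8051, 34.7653) (40.1197, 28.0729) (39.5467, 0) (60, 0) (60, 33.3449)]  |A|=675.7498
10. ⊥bis P1·P9 via (44.4,10.115): [(48.0413, 34.8618) (44.8051, 34.7653) (40.1197, 28.0729) (39.7632, 10.6052) (60, 8.4659) (60, 33.3449)]  |A|=481.6332
11. canonical 6-gon: [(48.0413, 34.8618) (44.8051, 34.7653) (40.1197, 28.0729) (39.7632, 10.6052) (60, 8.4659) (60, 33.3449)]
12. shoelace: 481.6332

Area of P1's cell: 481.6332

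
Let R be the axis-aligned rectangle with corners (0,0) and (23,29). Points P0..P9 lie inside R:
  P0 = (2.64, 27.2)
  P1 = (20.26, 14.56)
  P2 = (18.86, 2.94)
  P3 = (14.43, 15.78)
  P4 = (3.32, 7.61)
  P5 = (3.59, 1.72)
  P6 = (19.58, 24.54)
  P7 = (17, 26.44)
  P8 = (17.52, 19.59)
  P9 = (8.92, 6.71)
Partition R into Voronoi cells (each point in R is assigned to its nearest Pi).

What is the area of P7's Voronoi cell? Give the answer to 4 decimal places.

1. box [0,23]×[0,29]: [(0, 0) (23, 0) (23, 29) (0, 29)]
2. ⊥bis P7·P0 via (9.82,26.82): [(8.4006, 0) (23, 0) (23, 29) (9.9354, 29)]  |A|=401.129
3. ⊥bis P7·P1 via (18.63,20.5): [(9.3508, 17.9537) (23, 21.6992) (23, 29) (9.9354, 29)]  |A|=121.9834
4. ⊥bis P7·P2 via (17.93,14.69): [(9.3508, 17.9537) (23, 21.6992) (23, 29) (9.9354, 29)]  |A|=121.9834
5. ⊥bis P7·P3 via (15.715,21.11): [(9.5959, 22.5852) (18.45, 20.4506) (23, 21.6992) (23, 29) (9.9354, 29)]  |A|=101.2175
6. ⊥bis P7·P4 via (10.16,17.025): [(9.5959, 22.5852) (18.45, 20.4506) (23, 21.6992) (23, 29) (9.9354, 29)]  |A|=101.2175
7. ⊥bis P7·P5 via (10.295,14.08): [(9.5959, 22.5852) (18.45, 20.4506) (23, 21.6992) (23, 29) (9.9354, 29)]  |A|=101.2175
8. ⊥bis P7·P6 via (18.29,25.49): [(9.5959, 22.5852) (15.1625, 21.2432) (20.8749, 29) (9.9354, 29)]  |A|=60.5099
9. ⊥bis P7·P8 via (17.26,23.015): [(9.5959, 22.5852) (10.0755, 22.4696) (16.4204, 22.9513) (20.8749, 29) (9.9354, 29)]  |A|=55.3941
10. ⊥bis P7·P9 via (12.96,16.575): [(9.5959, 22.5852) (10.0755, 22.4696) (16.4204, 22.9513) (20.8749, 29) (9.9354, 29)]  |A|=55.3941
11. canonical 5-gon: [(9.5959, 22.5852) (10.0755, 22.4696) (16.4204, 22.9513) (20.8749, 29) (9.9354, 29)]
12. shoelace: 55.3941

Area of P7's cell: 55.3941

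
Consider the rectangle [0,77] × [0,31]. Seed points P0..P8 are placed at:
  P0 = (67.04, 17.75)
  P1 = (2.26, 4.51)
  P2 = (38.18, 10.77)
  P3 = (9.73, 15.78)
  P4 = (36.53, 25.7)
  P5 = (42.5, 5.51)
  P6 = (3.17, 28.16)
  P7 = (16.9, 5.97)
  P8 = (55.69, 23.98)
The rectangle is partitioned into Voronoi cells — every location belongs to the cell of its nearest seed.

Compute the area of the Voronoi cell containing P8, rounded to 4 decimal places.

Area of P8's cell: 280.9205

1. box [0,77]×[0,31]: [(0, 0) (77, 0) (77, 31) (0, 31)]
2. ⊥bis P8·P0 via (61.365,20.865): [(0, 0) (49.9122, 0) (66.9281, 31) (0, 31)]  |A|=1811.0249
3. ⊥bis P8·P1 via (28.975,14.245): [(34.1659, 0) (49.9122, 0) (66.9281, 31) (22.8694, 31)]  |A|=926.977
4. ⊥bis P8·P2 via (46.935,17.375): [(54.1789, 7.7731) (66.9281, 31) (36.6559, 31)]  |A|=351.5634
5. ⊥bis P8·P3 via (32.71,19.88): [(54.1789, 7.7731) (66.9281, 31) (36.6559, 31)]  |A|=351.5634
6. ⊥bis P8·P4 via (46.11,24.84): [(45.5989, 19.1461) (54.1789, 7.7731) (66.9281, 31) (46.663, 31)]  |A|=292.2521
7. ⊥bis P8·P5 via (49.095,14.745): [(45.5989, 19.1461) (48.7137, 15.0173) (55.4965, 10.1735) (66.9281, 31) (46.663, 31)]  |A|=280.9205
8. ⊥bis P8·P6 via (29.43,26.07): [(45.5989, 19.1461) (48.7137, 15.0173) (55.4965, 10.1735) (66.9281, 31) (46.663, 31)]  |A|=280.9205
9. ⊥bis P8·P7 via (36.295,14.975): [(45.5989, 19.1461) (48.7137, 15.0173) (55.4965, 10.1735) (66.9281, 31) (46.663, 31)]  |A|=280.9205
10. canonical 5-gon: [(45.5989, 19.1461) (48.7137, 15.0173) (55.4965, 10.1735) (66.9281, 31) (46.663, 31)]
11. shoelace: 280.9205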